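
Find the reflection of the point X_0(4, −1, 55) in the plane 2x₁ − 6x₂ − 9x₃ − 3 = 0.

n = (2, −6, −9), |n|² = 121, n·X_0 − 3 = -484, so t = -484/121 = -4.
Foot F = X_0 − (-4)·n = (12, −25, 19); the reflection is 2F − X_0 = (20, −49, −17).

(20, -49, -17)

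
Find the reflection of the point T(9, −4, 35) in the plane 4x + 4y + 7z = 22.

With n = (4, 4, 7), the signed offset is (n·T − 22)/|n|² = 243/81 = 3.
T' = T − 2t·n = (9, −4, 35) − 6·(4, 4, 7) = (−15, −28, −7).

(-15, -28, -7)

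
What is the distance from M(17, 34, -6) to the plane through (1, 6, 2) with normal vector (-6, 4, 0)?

The plane has equation n·(r − (1, 6, 2)) = 0, i.e. n·r = 18.
d = |(-6)·17 + 4·34 − 18| / √(36 + 16 + 0) = |16| / (2√13) = 8/√13.

8/√13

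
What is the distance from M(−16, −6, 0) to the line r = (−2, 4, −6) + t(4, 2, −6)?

6√3

Direction vector d = (4, 2, −6).
AP = (−14, −10, 6); AP·d = -112, |AP|² = 332, |d|² = 56.
distance² = |AP|² − (AP·d)²/|d|² = 332 − 12544/56 = 108, so the distance is 6√3.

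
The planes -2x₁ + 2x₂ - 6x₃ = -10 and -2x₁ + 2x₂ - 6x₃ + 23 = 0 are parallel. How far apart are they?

Both planes have normal n = (-2, 2, -6), |n| = 2√11. Any point on the first plane is at distance |(-23) − (-10)|/|n| = 13/(2√11) from the second.

13/(2√11)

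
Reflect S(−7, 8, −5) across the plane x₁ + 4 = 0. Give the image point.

(-1, 8, -5)

n = (1, 0, 0), |n|² = 1, n·S − (-4) = -3, so t = -3/1 = -3.
Foot F = S − (-3)·n = (−4, 8, −5); the reflection is 2F − S = (−1, 8, −5).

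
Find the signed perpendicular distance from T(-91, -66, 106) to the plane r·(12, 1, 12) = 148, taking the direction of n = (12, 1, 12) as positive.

-2

n·T − 148 = -34.
|n| = 17, so the signed distance is -34/17 = -2.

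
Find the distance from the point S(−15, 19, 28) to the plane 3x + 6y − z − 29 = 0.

12/√46

d = |3·(-15) + 6·19 + (-1)·28 − 29| / √(9 + 36 + 1) = |12| / √46 = 6√46/23.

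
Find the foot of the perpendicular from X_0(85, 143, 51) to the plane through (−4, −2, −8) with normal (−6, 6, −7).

(893/11, 1615/11, 512/11)

The perpendicular from X_0 has direction n = (−6, 6, −7): r = (85, 143, 51) + t(−6, 6, −7).
Substitute into the plane: n·(X_0 + tn) = 68 gives -9 + 121t = 68, so t = 7/11.
Foot = (85, 143, 51) + (7/11)·(−6, 6, −7) = (893/11, 1615/11, 512/11).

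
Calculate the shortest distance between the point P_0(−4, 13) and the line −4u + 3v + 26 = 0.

d = |(-4)·(-4) + 3·13 − (-26)| / √(16 + 9) = |81|/5 = 81/5.

81/5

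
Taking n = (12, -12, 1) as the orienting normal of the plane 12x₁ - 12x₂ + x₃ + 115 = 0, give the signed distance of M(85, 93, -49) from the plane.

-30/17

n·M − (-115) = -30.
|n| = 17, so the signed distance is -30/17.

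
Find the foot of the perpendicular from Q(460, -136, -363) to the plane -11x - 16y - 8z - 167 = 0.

(1369/3, -424/3, -1097/3)

The perpendicular from Q has direction n = (-11, -16, -8): r = (460, -136, -363) + μ(-11, -16, -8).
Substitute into the plane: n·(Q + μn) = 167 gives 20 + 441μ = 167, so μ = 1/3.
Foot = (460, -136, -363) + (1/3)·(-11, -16, -8) = (1369/3, -424/3, -1097/3).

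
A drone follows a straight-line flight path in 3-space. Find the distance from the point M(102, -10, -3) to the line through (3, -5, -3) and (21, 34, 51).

3√1033

A direction vector is d = (18, 39, 54).
AP = (99, -5, 0); AP·d = 1587, |AP|² = 9826, |d|² = 4761.
distance² = |AP|² − (AP·d)²/|d|² = 9826 − 2518569/4761 = 9297, so the distance is 3√1033.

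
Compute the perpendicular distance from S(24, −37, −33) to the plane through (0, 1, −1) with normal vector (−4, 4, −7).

8/3

The plane has equation n·(r − (0, 1, −1)) = 0, i.e. n·r = 11.
n = (−4, 4, −7); n·P − 11 = -24; |n| = 9; distance = 24/9 = 8/3.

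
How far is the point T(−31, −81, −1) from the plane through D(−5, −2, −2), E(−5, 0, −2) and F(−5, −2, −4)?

DE = (0, 2, 0) and DF = (0, 0, −2), so a normal is n = DE × DF = (−4, 0, 0).
Then n·(−31, −81, −1) − 20 = 104.
|n| = √(16 + 0 + 0) = 4, so the distance is |104|/4 = 26.

26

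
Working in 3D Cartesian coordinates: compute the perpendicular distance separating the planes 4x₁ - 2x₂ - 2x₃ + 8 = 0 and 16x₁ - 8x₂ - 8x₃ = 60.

Divide the second equation by 4 to match normals: 4x₁ - 2x₂ - 2x₃ = 15.
Both planes have normal n = (4, -2, -2), |n| = 2√6. Any point on the first plane is at distance |15 − (-8)|/|n| = 23/(2√6) from the second.

23/(2√6)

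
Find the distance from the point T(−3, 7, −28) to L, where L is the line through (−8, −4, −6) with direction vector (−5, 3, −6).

5√14

Direction vector d = (−5, 3, −6).
AP = (5, 11, −22); AP·d = 140, |AP|² = 630, |d|² = 70.
distance² = |AP|² − (AP·d)²/|d|² = 630 − 19600/70 = 350, so the distance is 5√14.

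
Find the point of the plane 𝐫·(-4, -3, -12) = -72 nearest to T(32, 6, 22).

(24, 0, -2)

The perpendicular from T has direction n = (-4, -3, -12): r = (32, 6, 22) + t(-4, -3, -12).
Substitute into the plane: n·(T + tn) = -72 gives -410 + 169t = -72, so t = 2.
Foot = (32, 6, 22) + 2·(-4, -3, -12) = (24, 0, -2).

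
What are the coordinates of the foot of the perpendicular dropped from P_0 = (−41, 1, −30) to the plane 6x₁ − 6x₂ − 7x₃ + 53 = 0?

(-457/11, 17/11, -323/11)

The perpendicular from P_0 has direction n = (6, −6, −7): r = (−41, 1, −30) + λ(6, −6, −7).
Substitute into the plane: n·(P_0 + λn) = -53 gives -42 + 121λ = -53, so λ = -1/11.
Foot = (−41, 1, −30) + (-1/11)·(6, −6, −7) = (−457/11, 17/11, −323/11).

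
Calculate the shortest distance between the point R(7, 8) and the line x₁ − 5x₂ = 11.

The normal to the line is n = (1, −5) with |n| = √26.
|n·R − 11| = |-33 − 11| = 44, so the distance is 44/√26.

44/√26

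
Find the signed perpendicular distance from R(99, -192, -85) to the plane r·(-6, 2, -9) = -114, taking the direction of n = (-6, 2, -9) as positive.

n·R − (-114) = -99.
|n| = 11, so the signed distance is -99/11 = -9.

-9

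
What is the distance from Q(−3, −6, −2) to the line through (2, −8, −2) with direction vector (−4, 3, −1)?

Direction vector d = (−4, 3, −1).
AP = (−5, 2, 0); AP·d = 26, |AP|² = 29, |d|² = 26.
distance² = |AP|² − (AP·d)²/|d|² = 29 − 676/26 = 3, so the distance is √3.

√3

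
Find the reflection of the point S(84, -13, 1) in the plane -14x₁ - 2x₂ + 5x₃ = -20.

With n = (-14, -2, 5), the signed offset is (n·S − (-20))/|n|² = -1125/225 = -5.
S' = S − 2t·n = (84, -13, 1) − (-10)·(-14, -2, 5) = (-56, -33, 51).

(-56, -33, 51)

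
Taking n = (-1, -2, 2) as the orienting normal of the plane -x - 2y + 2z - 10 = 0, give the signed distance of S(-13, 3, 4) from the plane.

n·S − 10 = 5.
|n| = 3, so the signed distance is 5/3.

5/3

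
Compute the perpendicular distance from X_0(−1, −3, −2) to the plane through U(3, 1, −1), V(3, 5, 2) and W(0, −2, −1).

2√34/17

UV = (0, 4, 3) and UW = (−3, −3, 0), so a normal is n = UV × UW = (9, −9, 12).
Then n·(−1, −3, −2) − 6 = −12.
|n| = √(81 + 81 + 144) = 3√34, so the distance is |-12|/(3√34) = 2√34/17.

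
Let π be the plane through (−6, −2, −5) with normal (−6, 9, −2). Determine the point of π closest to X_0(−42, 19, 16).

(-24, -8, 22)

The perpendicular from X_0 has direction n = (−6, 9, −2): r = (−42, 19, 16) + λ(−6, 9, −2).
Substitute into the plane: n·(X_0 + λn) = 28 gives 391 + 121λ = 28, so λ = -3.
Foot = (−42, 19, 16) + (-3)·(−6, 9, −2) = (−24, −8, 22).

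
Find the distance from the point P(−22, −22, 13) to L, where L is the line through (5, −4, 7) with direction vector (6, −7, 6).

Direction vector d = (6, −7, 6).
AP = (−27, −18, 6); AP·d = 0, |AP|² = 1089, |d|² = 121.
distance² = |AP|² − (AP·d)²/|d|² = 1089 − 0/121 = 1089, so the distance is 33.

33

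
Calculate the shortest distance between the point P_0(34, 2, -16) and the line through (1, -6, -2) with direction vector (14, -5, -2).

Direction vector d = (14, -5, -2).
AP = (33, 8, -14), and AP × d = (-86, -130, -277).
|AP × d|² = 101025 and |d|² = 225, so the distance is √(101025/225) = √449.

√449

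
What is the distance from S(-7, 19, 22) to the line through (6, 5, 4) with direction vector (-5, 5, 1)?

√230

Direction vector d = (-5, 5, 1).
AP = (-13, 14, 18), and AP × d = (-76, -77, 5).
|AP × d|² = 11730 and |d|² = 51, so the distance is √(11730/51) = √230.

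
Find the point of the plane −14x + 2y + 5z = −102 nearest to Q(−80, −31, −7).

The perpendicular from Q has direction n = (−14, 2, 5): r = (−80, −31, −7) + λ(−14, 2, 5).
Substitute into the plane: n·(Q + λn) = -102 gives 1023 + 225λ = -102, so λ = -5.
Foot = (−80, −31, −7) + (-5)·(−14, 2, 5) = (−10, −41, −32).

(-10, -41, -32)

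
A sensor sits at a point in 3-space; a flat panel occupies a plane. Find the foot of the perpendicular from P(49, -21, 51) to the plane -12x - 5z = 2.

The perpendicular from P has direction n = (-12, 0, -5): r = (49, -21, 51) + t(-12, 0, -5).
Substitute into the plane: n·(P + tn) = 2 gives -843 + 169t = 2, so t = 5.
Foot = (49, -21, 51) + 5·(-12, 0, -5) = (-11, -21, 26).

(-11, -21, 26)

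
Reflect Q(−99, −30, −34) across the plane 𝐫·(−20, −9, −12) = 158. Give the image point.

With n = (−20, −9, −12), the signed offset is (n·Q − 158)/|n|² = 2500/625 = 4.
Q' = Q − 2t·n = (−99, −30, −34) − 8·(−20, −9, −12) = (61, 42, 62).

(61, 42, 62)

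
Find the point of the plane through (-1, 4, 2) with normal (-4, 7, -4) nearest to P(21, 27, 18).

The perpendicular from P has direction n = (-4, 7, -4): r = (21, 27, 18) + t(-4, 7, -4).
Substitute into the plane: n·(P + tn) = 24 gives 33 + 81t = 24, so t = -1/9.
Foot = (21, 27, 18) + (-1/9)·(-4, 7, -4) = (193/9, 236/9, 166/9).

(193/9, 236/9, 166/9)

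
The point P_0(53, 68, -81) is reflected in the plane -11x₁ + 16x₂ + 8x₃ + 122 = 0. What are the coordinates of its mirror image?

n = (-11, 16, 8), |n|² = 441, n·P_0 − (-122) = -21, so t = -21/441 = -1/21.
Foot F = P_0 − (-1/21)·n = (1102/21, 1444/21, -1693/21); the reflection is 2F − P_0 = (1091/21, 1460/21, -1685/21).

(1091/21, 1460/21, -1685/21)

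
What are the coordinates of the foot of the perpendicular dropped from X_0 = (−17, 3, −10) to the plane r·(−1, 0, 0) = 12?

(-12, 3, -10)

n = (−1, 0, 0), |n|² = 1, and n·X_0 − 12 = 5.
t = 5/1 = 5, so the foot is X_0 − t·n = (−17, 3, −10) − 5·(−1, 0, 0) = (−12, 3, −10).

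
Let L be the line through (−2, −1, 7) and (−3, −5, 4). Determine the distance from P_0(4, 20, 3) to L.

A direction vector is d = (−1, −4, −3).
AP = (6, 21, −4), and AP × d = (−79, 22, −3).
|AP × d|² = 6734 and |d|² = 26, so the distance is √(6734/26) = √259.

√259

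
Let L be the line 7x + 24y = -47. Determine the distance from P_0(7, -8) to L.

96/25

d = |7·7 + 24·(-8) − (-47)| / √(49 + 576) = |-96|/25 = 96/25.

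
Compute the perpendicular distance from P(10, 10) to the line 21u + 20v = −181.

591/29

d = |21·10 + 20·10 − (-181)| / √(441 + 400) = |591|/29 = 591/29.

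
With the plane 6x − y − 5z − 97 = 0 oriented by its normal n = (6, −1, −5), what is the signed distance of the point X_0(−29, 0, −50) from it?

-21/√62

n·X_0 − 97 = -21.
|n| = √62, so the signed distance is -21/√62.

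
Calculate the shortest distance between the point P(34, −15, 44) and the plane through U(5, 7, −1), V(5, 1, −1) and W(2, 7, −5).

UV = (0, −6, 0) and UW = (−3, 0, −4), so a normal is n = UV × UW = (24, 0, −18).
d = |24·34 + (-18)·44 − 138| / √(576 + 0 + 324) = |-114| / 30 = 19/5.

19/5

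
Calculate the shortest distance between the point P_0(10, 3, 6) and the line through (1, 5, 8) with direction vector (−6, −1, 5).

Direction vector d = (−6, −1, 5).
AP = (9, −2, −2); AP·d = -62, |AP|² = 89, |d|² = 62.
distance² = |AP|² − (AP·d)²/|d|² = 89 − 3844/62 = 27, so the distance is 3√3.

3√3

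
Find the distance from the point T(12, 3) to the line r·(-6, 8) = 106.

77/5

d = |(-6)·12 + 8·3 − 106| / √(36 + 64) = |-154|/10 = 77/5.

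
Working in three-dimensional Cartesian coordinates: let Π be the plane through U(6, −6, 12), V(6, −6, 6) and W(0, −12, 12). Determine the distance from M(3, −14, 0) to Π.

5√2/2

UV = (0, 0, −6) and UW = (−6, −6, 0), so a normal is n = UV × UW = (−36, 36, 0).
n = (−36, 36, 0); n·P − (-432) = -180; |n| = 36√2; distance = 180/(36√2) = 5/√2.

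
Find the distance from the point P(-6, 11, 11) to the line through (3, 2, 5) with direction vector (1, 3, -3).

3√22

Direction vector d = (1, 3, -3).
AP = (-9, 9, 6), and AP × d = (-45, -21, -36).
|AP × d|² = 3762 and |d|² = 19, so the distance is √(3762/19) = √198 = 3√22.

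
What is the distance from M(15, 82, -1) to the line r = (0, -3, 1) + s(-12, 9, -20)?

Direction vector d = (-12, 9, -20).
AP = (15, 85, -2), and AP × d = (-1682, 324, 1155).
|AP × d|² = 4268125 and |d|² = 625, so the distance is √(4268125/625) = √6829.

√6829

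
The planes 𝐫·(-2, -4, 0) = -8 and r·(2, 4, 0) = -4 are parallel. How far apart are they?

6/√5

Divide the second equation by -1 to match normals: -2x₁ - 4x₂ = 4.
Both planes have normal n = (-2, -4, 0), |n| = 2√5. Any point on the first plane is at distance |4 − (-8)|/|n| = 12/(2√5) = 6/√5 from the second.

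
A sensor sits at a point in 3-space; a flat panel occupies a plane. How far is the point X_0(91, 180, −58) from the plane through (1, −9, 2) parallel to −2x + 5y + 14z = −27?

Parallel planes share the normal n = (−2, 5, 14); since (1, −9, 2) lies on the plane, its equation is −2x + 5y + 14z = -19.
d = |(-2)·91 + 5·180 + 14·(-58) − (-19)| / √(4 + 25 + 196) = |-75| / 15 = 5.

5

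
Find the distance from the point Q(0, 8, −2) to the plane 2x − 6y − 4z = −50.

Normal vector n = (2, −6, −4), and n·(0, 8, −2) − (−50) = 10.
|n| = √(4 + 36 + 16) = 2√14, so the distance is |10|/(2√14) = 5/√14.

5√14/14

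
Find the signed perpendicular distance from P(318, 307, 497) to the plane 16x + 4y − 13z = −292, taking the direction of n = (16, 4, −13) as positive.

7

n·P − (-292) = 147.
|n| = 21, so the signed distance is 147/21 = 7.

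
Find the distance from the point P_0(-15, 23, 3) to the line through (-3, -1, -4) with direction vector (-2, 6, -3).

2√82

Direction vector d = (-2, 6, -3).
AP = (-12, 24, 7), and AP × d = (-114, -50, -24).
|AP × d|² = 16072 and |d|² = 49, so the distance is √(16072/49) = √328 = 2√82.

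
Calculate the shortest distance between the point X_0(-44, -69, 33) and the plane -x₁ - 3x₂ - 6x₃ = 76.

√46/2

d = |(-1)·(-44) + (-3)·(-69) + (-6)·33 − 76| / √(1 + 9 + 36) = |-23| / √46 = √46/2.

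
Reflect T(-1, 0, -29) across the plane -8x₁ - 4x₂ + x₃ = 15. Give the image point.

(-73/9, -32/9, -253/9)

With n = (-8, -4, 1), the signed offset is (n·T − 15)/|n|² = -36/81 = -4/9.
T' = T − 2t·n = (-1, 0, -29) − (-8/9)·(-8, -4, 1) = (-73/9, -32/9, -253/9).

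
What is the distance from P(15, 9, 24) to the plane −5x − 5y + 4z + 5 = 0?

n = (−5, −5, 4); n·P − (-5) = -19; |n| = √66; distance = 19/√66.

19√66/66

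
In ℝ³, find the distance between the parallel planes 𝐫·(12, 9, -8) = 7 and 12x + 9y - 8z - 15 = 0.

Both planes have normal n = (12, 9, -8), |n| = 17. Any point on the first plane is at distance |15 − 7|/|n| = 8/17 from the second.

8/17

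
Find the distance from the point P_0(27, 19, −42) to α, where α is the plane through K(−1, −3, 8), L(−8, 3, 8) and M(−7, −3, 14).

2

KL = (−7, 6, 0) and KM = (−6, 0, 6), so a normal is n = KL × KM = (36, 42, 36).
d = |36·27 + 42·19 + 36·(-42) − 126| / √(1296 + 1764 + 1296) = |132| / 66 = 2.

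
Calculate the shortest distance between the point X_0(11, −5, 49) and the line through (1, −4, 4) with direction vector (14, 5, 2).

√1901

Direction vector d = (14, 5, 2).
AP = (10, −1, 45), and AP × d = (−227, 610, 64).
|AP × d|² = 427725 and |d|² = 225, so the distance is √(427725/225) = √1901.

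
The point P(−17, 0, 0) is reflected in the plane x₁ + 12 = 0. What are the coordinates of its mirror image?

n = (1, 0, 0), |n|² = 1, n·P − (-12) = -5, so t = -5/1 = -5.
Foot F = P − (-5)·n = (−12, 0, 0); the reflection is 2F − P = (−7, 0, 0).

(-7, 0, 0)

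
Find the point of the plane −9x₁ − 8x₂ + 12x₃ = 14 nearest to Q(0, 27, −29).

The perpendicular from Q has direction n = (−9, −8, 12): r = (0, 27, −29) + μ(−9, −8, 12).
Substitute into the plane: n·(Q + μn) = 14 gives -564 + 289μ = 14, so μ = 2.
Foot = (0, 27, −29) + 2·(−9, −8, 12) = (−18, 11, −5).

(-18, 11, -5)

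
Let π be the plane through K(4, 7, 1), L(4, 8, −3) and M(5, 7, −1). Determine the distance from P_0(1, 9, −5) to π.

4√21/21

KL = (0, 1, −4) and KM = (1, 0, −2), so a normal is n = KL × KM = (−2, −4, −1).
Then n·(1, 9, −5) − (−37) = 4.
|n| = √(4 + 16 + 1) = √21, so the distance is |4|/√21 = 4/√21.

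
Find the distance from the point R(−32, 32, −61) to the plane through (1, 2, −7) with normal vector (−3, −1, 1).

The plane has equation n·(r − (1, 2, −7)) = 0, i.e. n·r = -12.
Then n·(−32, 32, −61) − (−12) = 15.
|n| = √(9 + 1 + 1) = √11, so the distance is |15|/√11 = 15√11/11.

15√11/11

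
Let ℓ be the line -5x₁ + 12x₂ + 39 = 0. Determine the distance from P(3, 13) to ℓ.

The normal to the line is n = (-5, 12) with |n| = 13.
|n·P − (-39)| = |141 − (-39)| = 180, so the distance is 180/13.

180/13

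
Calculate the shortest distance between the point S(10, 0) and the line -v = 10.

10

The normal to the line is n = (0, -1) with |n| = 1.
|n·S − 10| = |0 − 10| = 10, so the distance is 10/1 = 10.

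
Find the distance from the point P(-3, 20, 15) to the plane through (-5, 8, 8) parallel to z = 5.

7

Parallel planes share the normal n = (0, 0, 1); since (-5, 8, 8) lies on the plane, its equation is z = 8.
d = |1·15 − 8| / √(0 + 0 + 1) = |7| / 1 = 7.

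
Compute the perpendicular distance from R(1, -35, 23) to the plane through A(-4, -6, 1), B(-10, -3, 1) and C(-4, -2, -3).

3

AB = (-6, 3, 0) and AC = (0, 4, -4), so a normal is n = AB × AC = (-12, -24, -24).
n = (-12, -24, -24); n·P − 168 = 108; |n| = 36; distance = 108/36 = 3.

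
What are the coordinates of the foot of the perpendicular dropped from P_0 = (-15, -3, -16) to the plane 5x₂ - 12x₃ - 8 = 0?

n = (0, 5, -12), |n|² = 169, and n·P_0 − 8 = 169.
t = 169/169 = 1, so the foot is P_0 − t·n = (-15, -3, -16) − 1·(0, 5, -12) = (-15, -8, -4).

(-15, -8, -4)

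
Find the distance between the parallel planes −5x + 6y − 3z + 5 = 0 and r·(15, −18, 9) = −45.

Divide the second equation by -3 to match normals: −5x + 6y − 3z = 15.
With common normal n = (−5, 6, −3) (|n| = √70), the distance is |(-5) − 15|/|n| = 20/√70.

2√70/7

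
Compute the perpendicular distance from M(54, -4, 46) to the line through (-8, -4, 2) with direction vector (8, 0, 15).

34

Direction vector d = (8, 0, 15).
AP = (62, 0, 44), and AP × d = (0, -578, 0).
|AP × d|² = 334084 and |d|² = 289, so the distance is √(334084/289) = √1156 = 34.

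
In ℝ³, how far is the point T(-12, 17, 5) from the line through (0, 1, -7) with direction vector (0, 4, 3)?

12

Direction vector d = (0, 4, 3).
AP = (-12, 16, 12), and AP × d = (0, 36, -48).
|AP × d|² = 3600 and |d|² = 25, so the distance is √(3600/25) = √144 = 12.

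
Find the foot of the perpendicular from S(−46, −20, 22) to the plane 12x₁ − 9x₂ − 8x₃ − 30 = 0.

(-22, -38, 6)

n = (12, −9, −8), |n|² = 289, and n·S − 30 = -578.
t = -578/289 = -2, so the foot is S − t·n = (−46, −20, 22) − (-2)·(12, −9, −8) = (−22, −38, 6).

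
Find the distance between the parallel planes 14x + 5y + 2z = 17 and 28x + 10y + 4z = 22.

2/5

Divide the second equation by 2 to match normals: 14x + 5y + 2z = 11.
Both planes have normal n = (14, 5, 2), |n| = 15. Any point on the first plane is at distance |11 − 17|/|n| = 6/15 = 2/5 from the second.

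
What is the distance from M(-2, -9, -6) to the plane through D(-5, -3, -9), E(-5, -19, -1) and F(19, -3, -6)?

1/3

DE = (0, -16, 8) and DF = (24, 0, 3), so a normal is n = DE × DF = (-48, 192, 384).
Then n·(-2, -9, -6) - (-3792) = -144.
|n| = √(2304 + 36864 + 147456) = 432, so the distance is |-144|/432 = 1/3.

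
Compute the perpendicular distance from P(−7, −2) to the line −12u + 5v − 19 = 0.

The normal to the line is n = (−12, 5) with |n| = 13.
|n·P − 19| = |74 − 19| = 55, so the distance is 55/13.

55/13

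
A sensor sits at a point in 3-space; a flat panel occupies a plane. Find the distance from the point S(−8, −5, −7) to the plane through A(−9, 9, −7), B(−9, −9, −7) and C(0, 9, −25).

AB = (0, −18, 0) and AC = (9, 0, −18), so a normal is n = AB × AC = (324, 0, 162).
Then n·(−8, −5, −7) − (−4050) = 324.
|n| = √(104976 + 0 + 26244) = 162√5, so the distance is |324|/(162√5) = 2√5/5.

2/√5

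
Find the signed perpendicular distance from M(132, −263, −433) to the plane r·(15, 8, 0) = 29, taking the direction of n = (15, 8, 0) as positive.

n·M − 29 = -153.
|n| = 17, so the signed distance is -153/17 = -9.

-9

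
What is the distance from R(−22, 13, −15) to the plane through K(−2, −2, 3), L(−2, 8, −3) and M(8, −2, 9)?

15/√43

KL = (0, 10, −6) and KM = (10, 0, 6), so a normal is n = KL × KM = (60, −60, −100).
Then n·(−22, 13, −15) − (−300) = −300.
|n| = √(3600 + 3600 + 10000) = 20√43, so the distance is |-300|/(20√43) = 15√43/43.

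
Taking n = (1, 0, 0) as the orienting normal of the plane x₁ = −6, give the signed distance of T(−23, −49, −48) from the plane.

n·T − (-6) = -17.
|n| = 1, so the signed distance is -17/1 = -17.

-17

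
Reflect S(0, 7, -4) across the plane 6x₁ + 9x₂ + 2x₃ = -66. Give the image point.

n = (6, 9, 2), |n|² = 121, n·S − (-66) = 121, so t = 121/121 = 1.
Foot F = S − 1·n = (-6, -2, -6); the reflection is 2F − S = (-12, -11, -8).

(-12, -11, -8)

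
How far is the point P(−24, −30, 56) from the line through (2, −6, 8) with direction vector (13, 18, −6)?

Direction vector d = (13, 18, −6).
AP = (−26, −24, 48), and AP × d = (−720, 468, −156).
|AP × d|² = 761760 and |d|² = 529, so the distance is √(761760/529) = √1440 = 12√10.

12√10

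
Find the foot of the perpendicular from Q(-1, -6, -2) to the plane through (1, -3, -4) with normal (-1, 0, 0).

(1, -6, -2)

n = (-1, 0, 0), |n|² = 1, and n·Q − (-1) = 2.
t = 2/1 = 2, so the foot is Q − t·n = (-1, -6, -2) − 2·(-1, 0, 0) = (1, -6, -2).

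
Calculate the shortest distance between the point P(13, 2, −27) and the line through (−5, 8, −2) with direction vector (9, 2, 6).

Direction vector d = (9, 2, 6).
AP = (18, −6, −25); AP·d = 0, |AP|² = 985, |d|² = 121.
distance² = |AP|² − (AP·d)²/|d|² = 985 − 0/121 = 985, so the distance is √985.

√985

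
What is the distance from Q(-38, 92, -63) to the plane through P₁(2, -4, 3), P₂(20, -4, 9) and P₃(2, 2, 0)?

P₁P₂ = (18, 0, 6) and P₁P₃ = (0, 6, -3), so a normal is n = P₁P₂ × P₁P₃ = (-36, 54, 108).
n = (-36, 54, 108); n·P − 36 = -504; |n| = 126; distance = 504/126 = 4.

4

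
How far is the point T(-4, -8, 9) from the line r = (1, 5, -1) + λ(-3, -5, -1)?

√154

Direction vector d = (-3, -5, -1).
AP = (-5, -13, 10), and AP × d = (63, -35, -14).
|AP × d|² = 5390 and |d|² = 35, so the distance is √(5390/35) = √154.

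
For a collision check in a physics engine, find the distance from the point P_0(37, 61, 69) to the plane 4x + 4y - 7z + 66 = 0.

25/9

d = |4·37 + 4·61 + (-7)·69 − (-66)| / √(16 + 16 + 49) = |-25| / 9 = 25/9.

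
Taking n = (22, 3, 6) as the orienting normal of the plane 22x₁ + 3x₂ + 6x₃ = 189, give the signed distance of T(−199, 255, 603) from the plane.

-8

n·T − 189 = -184.
|n| = 23, so the signed distance is -184/23 = -8.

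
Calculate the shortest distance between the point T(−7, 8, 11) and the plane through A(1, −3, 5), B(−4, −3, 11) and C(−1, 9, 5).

7/√62

AB = (−5, 0, 6) and AC = (−2, 12, 0), so a normal is n = AB × AC = (−72, −12, −60).
Then n·(−7, 8, 11) − (−336) = 84.
|n| = √(5184 + 144 + 3600) = 12√62, so the distance is |84|/(12√62) = 7/√62.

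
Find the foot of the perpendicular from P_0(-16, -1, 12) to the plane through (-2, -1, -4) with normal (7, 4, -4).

The perpendicular from P_0 has direction n = (7, 4, -4): r = (-16, -1, 12) + λ(7, 4, -4).
Substitute into the plane: n·(P_0 + λn) = -2 gives -164 + 81λ = -2, so λ = 2.
Foot = (-16, -1, 12) + 2·(7, 4, -4) = (-2, 7, 4).

(-2, 7, 4)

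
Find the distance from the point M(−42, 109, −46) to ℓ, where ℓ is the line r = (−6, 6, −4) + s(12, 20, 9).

Direction vector d = (12, 20, 9).
AP = (−36, 103, −42), and AP × d = (1767, −180, −1956).
|AP × d|² = 6980625 and |d|² = 625, so the distance is √(6980625/625) = √11169 = 3√1241.

3√1241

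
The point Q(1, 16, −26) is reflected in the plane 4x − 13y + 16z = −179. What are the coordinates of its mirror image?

With n = (4, −13, 16), the signed offset is (n·Q − (-179))/|n|² = -441/441 = -1.
Q' = Q − 2t·n = (1, 16, −26) − (-2)·(4, −13, 16) = (9, −10, 6).

(9, -10, 6)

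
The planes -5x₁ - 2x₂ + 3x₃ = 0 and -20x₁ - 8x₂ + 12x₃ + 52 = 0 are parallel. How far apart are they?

Divide the second equation by 4 to match normals: -5x₁ - 2x₂ + 3x₃ = -13.
With common normal n = (-5, -2, 3) (|n| = √38), the distance is |0 − (-13)|/|n| = 13/√38.

13√38/38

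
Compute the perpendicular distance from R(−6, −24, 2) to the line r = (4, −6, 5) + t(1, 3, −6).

Direction vector d = (1, 3, −6).
AP = (−10, −18, −3); AP·d = -46, |AP|² = 433, |d|² = 46.
distance² = |AP|² − (AP·d)²/|d|² = 433 − 2116/46 = 387, so the distance is 3√43.

3√43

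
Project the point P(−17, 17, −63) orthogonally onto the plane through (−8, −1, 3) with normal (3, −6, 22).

The perpendicular from P has direction n = (3, −6, 22): r = (−17, 17, −63) + t(3, −6, 22).
Substitute into the plane: n·(P + tn) = 48 gives -1539 + 529t = 48, so t = 3.
Foot = (−17, 17, −63) + 3·(3, −6, 22) = (−8, −1, 3).

(-8, -1, 3)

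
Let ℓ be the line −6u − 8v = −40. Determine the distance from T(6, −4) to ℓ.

18/5

The normal to the line is n = (−6, −8) with |n| = 10.
|n·T − (-40)| = |-4 − (-40)| = 36, so the distance is 36/10 = 18/5.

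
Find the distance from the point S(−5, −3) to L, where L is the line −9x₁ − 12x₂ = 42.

The normal to the line is n = (−9, −12) with |n| = 15.
|n·S − 42| = |81 − 42| = 39, so the distance is 39/15 = 13/5.

13/5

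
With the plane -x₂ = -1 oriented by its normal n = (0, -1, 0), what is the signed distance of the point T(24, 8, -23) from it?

n·T − (-1) = -7.
|n| = 1, so the signed distance is -7/1 = -7.

-7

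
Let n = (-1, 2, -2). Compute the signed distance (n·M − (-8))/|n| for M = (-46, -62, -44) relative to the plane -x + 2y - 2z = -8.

n·M − (-8) = 18.
|n| = 3, so the signed distance is 18/3 = 6.

6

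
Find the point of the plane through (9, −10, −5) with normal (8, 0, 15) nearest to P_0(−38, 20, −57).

The perpendicular from P_0 has direction n = (8, 0, 15): r = (−38, 20, −57) + μ(8, 0, 15).
Substitute into the plane: n·(P_0 + μn) = -3 gives -1159 + 289μ = -3, so μ = 4.
Foot = (−38, 20, −57) + 4·(8, 0, 15) = (−6, 20, 3).

(-6, 20, 3)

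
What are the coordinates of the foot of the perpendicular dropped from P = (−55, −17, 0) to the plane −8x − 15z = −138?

The perpendicular from P has direction n = (−8, 0, −15): r = (−55, −17, 0) + t(−8, 0, −15).
Substitute into the plane: n·(P + tn) = -138 gives 440 + 289t = -138, so t = -2.
Foot = (−55, −17, 0) + (-2)·(−8, 0, −15) = (−39, −17, 30).

(-39, -17, 30)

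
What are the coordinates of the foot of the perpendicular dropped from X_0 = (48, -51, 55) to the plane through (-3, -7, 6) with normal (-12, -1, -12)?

n = (-12, -1, -12), |n|² = 289, and n·X_0 − (-29) = -1156.
t = -1156/289 = -4, so the foot is X_0 − t·n = (48, -51, 55) − (-4)·(-12, -1, -12) = (0, -55, 7).

(0, -55, 7)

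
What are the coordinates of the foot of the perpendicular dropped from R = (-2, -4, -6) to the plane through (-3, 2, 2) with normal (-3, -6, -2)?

n = (-3, -6, -2), |n|² = 49, and n·R − (-7) = 49.
t = 49/49 = 1, so the foot is R − t·n = (-2, -4, -6) − 1·(-3, -6, -2) = (1, 2, -4).

(1, 2, -4)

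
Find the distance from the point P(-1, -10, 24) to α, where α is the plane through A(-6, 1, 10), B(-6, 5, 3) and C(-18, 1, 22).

AB = (0, 4, -7) and AC = (-12, 0, 12), so a normal is n = AB × AC = (48, 84, 48).
d = |48·(-1) + 84·(-10) + 48·24 − 276| / √(2304 + 7056 + 2304) = |-12| / 108 = 1/9.

1/9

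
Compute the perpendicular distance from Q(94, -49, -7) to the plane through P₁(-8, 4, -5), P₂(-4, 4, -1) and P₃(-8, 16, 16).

5

P₁P₂ = (4, 0, 4) and P₁P₃ = (0, 12, 21), so a normal is n = P₁P₂ × P₁P₃ = (-48, -84, 48).
d = |(-48)·94 + (-84)·(-49) + 48·(-7) − (-192)| / √(2304 + 7056 + 2304) = |-540| / 108 = 5.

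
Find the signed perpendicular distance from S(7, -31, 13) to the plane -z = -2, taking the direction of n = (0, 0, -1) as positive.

n·S − (-2) = -11.
|n| = 1, so the signed distance is -11/1 = -11.

-11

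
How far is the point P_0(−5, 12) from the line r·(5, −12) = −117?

4

The normal to the line is n = (5, −12) with |n| = 13.
|n·P_0 − (-117)| = |-169 − (-117)| = 52, so the distance is 52/13 = 4.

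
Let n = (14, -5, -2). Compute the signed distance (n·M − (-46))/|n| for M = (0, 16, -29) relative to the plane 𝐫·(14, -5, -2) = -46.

8/5

n·M − (-46) = 24.
|n| = 15, so the signed distance is 24/15 = 8/5.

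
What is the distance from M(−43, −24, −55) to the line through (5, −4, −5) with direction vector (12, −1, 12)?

Direction vector d = (12, −1, 12).
AP = (−48, −20, −50); AP·d = -1156, |AP|² = 5204, |d|² = 289.
distance² = |AP|² − (AP·d)²/|d|² = 5204 − 1336336/289 = 580, so the distance is 2√145.

2√145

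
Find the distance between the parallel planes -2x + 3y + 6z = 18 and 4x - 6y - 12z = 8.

22/7

Divide the second equation by -2 to match normals: -2x + 3y + 6z = -4.
Both planes have normal n = (-2, 3, 6), |n| = 7. Any point on the first plane is at distance |(-4) − 18|/|n| = 22/7 from the second.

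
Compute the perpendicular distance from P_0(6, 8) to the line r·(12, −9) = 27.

The normal to the line is n = (12, −9) with |n| = 15.
|n·P_0 − 27| = |0 − 27| = 27, so the distance is 27/15 = 9/5.

9/5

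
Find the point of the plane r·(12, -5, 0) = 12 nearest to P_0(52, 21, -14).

The perpendicular from P_0 has direction n = (12, -5, 0): r = (52, 21, -14) + λ(12, -5, 0).
Substitute into the plane: n·(P_0 + λn) = 12 gives 519 + 169λ = 12, so λ = -3.
Foot = (52, 21, -14) + (-3)·(12, -5, 0) = (16, 36, -14).

(16, 36, -14)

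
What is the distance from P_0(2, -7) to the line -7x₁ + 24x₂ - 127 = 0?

The normal to the line is n = (-7, 24) with |n| = 25.
|n·P_0 − 127| = |-182 − 127| = 309, so the distance is 309/25.

309/25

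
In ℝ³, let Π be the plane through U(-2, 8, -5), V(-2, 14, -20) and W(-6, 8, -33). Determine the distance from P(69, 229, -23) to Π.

5

UV = (0, 6, -15) and UW = (-4, 0, -28), so a normal is n = UV × UW = (-168, 60, 24).
d = |(-168)·69 + 60·229 + 24·(-23) − 696| / √(28224 + 3600 + 576) = |900| / 180 = 5.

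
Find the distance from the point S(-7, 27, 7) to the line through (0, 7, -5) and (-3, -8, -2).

5√14

A direction vector is d = (-3, -15, 3).
AP = (-7, 20, 12), and AP × d = (240, -15, 165).
|AP × d|² = 85050 and |d|² = 243, so the distance is √(85050/243) = √350 = 5√14.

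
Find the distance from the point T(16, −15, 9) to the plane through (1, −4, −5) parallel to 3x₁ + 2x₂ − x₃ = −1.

Parallel planes share the normal n = (3, 2, −1); since (1, −4, −5) lies on the plane, its equation is 3x₁ + 2x₂ − x₃ = 0.
Then n·(16, −15, 9) − 0 = 9.
|n| = √(9 + 4 + 1) = √14, so the distance is |9|/√14 = 9/√14.

9/√14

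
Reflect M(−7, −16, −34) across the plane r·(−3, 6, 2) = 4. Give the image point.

(-25, 20, -22)

With n = (−3, 6, 2), the signed offset is (n·M − 4)/|n|² = -147/49 = -3.
M' = M − 2t·n = (−7, −16, −34) − (-6)·(−3, 6, 2) = (−25, 20, −22).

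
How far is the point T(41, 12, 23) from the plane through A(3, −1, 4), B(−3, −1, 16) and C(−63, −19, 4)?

AB = (−6, 0, 12) and AC = (−66, −18, 0), so a normal is n = AB × AC = (216, −792, 108).
Then n·(41, 12, 23) − 1872 = −36.
|n| = √(46656 + 627264 + 11664) = 828, so the distance is |-36|/828 = 1/23.

1/23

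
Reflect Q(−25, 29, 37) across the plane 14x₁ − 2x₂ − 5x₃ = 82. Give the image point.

(59, 17, 7)

n = (14, −2, −5), |n|² = 225, n·Q − 82 = -675, so t = -675/225 = -3.
Foot F = Q − (-3)·n = (17, 23, 22); the reflection is 2F − Q = (59, 17, 7).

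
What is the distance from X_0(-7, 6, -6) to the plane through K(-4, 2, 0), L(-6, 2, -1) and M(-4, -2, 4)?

KL = (-2, 0, -1) and KM = (0, -4, 4), so a normal is n = KL × KM = (-4, 8, 8).
Then n·(-7, 6, -6) - 32 = -4.
|n| = √(16 + 64 + 64) = 12, so the distance is |-4|/12 = 1/3.

1/3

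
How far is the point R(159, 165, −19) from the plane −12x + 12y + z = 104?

3

d = |(-12)·159 + 12·165 + 1·(-19) − 104| / √(144 + 144 + 1) = |-51| / 17 = 3.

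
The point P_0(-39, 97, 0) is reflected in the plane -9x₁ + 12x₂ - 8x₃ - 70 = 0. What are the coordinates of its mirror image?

(51, -23, 80)

With n = (-9, 12, -8), the signed offset is (n·P_0 − 70)/|n|² = 1445/289 = 5.
P_0' = P_0 − 2t·n = (-39, 97, 0) − 10·(-9, 12, -8) = (51, -23, 80).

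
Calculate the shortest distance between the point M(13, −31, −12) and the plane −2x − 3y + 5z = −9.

d = |(-2)·13 + (-3)·(-31) + 5·(-12) − (-9)| / √(4 + 9 + 25) = |16| / √38 = 16/√38.

8√38/19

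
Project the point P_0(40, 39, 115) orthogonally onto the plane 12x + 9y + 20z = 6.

(-20, -6, 15)

The perpendicular from P_0 has direction n = (12, 9, 20): r = (40, 39, 115) + t(12, 9, 20).
Substitute into the plane: n·(P_0 + tn) = 6 gives 3131 + 625t = 6, so t = -5.
Foot = (40, 39, 115) + (-5)·(12, 9, 20) = (−20, −6, 15).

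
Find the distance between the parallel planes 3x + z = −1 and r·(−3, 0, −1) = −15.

Divide the second equation by -1 to match normals: 3x + z = 15.
With common normal n = (3, 0, 1) (|n| = √10), the distance is |(-1) − 15|/|n| = 16/√10 = 8√10/5.

8√10/5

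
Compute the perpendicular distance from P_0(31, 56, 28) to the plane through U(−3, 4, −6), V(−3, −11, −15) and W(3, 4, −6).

UV = (0, −15, −9) and UW = (6, 0, 0), so a normal is n = UV × UW = (0, −54, 90).
Then n·(31, 56, 28) − (−756) = 252.
|n| = √(0 + 2916 + 8100) = 18√34, so the distance is |252|/(18√34) = 7√34/17.

7√34/17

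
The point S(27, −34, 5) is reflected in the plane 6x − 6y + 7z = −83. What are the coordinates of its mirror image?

With n = (6, −6, 7), the signed offset is (n·S − (-83))/|n|² = 484/121 = 4.
S' = S − 2t·n = (27, −34, 5) − 8·(6, −6, 7) = (−21, 14, −51).

(-21, 14, -51)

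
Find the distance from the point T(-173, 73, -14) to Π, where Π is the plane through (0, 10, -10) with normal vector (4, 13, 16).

The plane has equation n·(r − (0, 10, -10)) = 0, i.e. n·r = -30.
n = (4, 13, 16); n·P − (-30) = 63; |n| = 21; distance = 63/21 = 3.

3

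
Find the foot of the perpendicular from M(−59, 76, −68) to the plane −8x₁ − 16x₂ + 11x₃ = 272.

(-91, 12, -24)

n = (−8, −16, 11), |n|² = 441, and n·M − 272 = -1764.
t = -1764/441 = -4, so the foot is M − t·n = (−59, 76, −68) − (-4)·(−8, −16, 11) = (−91, 12, −24).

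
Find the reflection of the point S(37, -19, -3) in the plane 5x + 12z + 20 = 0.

n = (5, 0, 12), |n|² = 169, n·S − (-20) = 169, so t = 169/169 = 1.
Foot F = S − 1·n = (32, -19, -15); the reflection is 2F − S = (27, -19, -27).

(27, -19, -27)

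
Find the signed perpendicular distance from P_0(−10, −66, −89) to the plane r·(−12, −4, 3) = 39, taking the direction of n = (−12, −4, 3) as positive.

6

n·P_0 − 39 = 78.
|n| = 13, so the signed distance is 78/13 = 6.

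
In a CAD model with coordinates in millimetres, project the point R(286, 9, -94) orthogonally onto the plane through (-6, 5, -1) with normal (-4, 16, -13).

The perpendicular from R has direction n = (-4, 16, -13): r = (286, 9, -94) + λ(-4, 16, -13).
Substitute into the plane: n·(R + λn) = 117 gives 222 + 441λ = 117, so λ = -5/21.
Foot = (286, 9, -94) + (-5/21)·(-4, 16, -13) = (6026/21, 109/21, -1909/21).

(6026/21, 109/21, -1909/21)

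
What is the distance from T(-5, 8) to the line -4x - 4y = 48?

d = |(-4)·(-5) + (-4)·8 − 48| / √(16 + 16) = |-60|/(4√2) = 15√2/2.

15/√2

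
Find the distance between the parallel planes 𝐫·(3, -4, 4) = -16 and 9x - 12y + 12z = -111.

Divide the second equation by 3 to match normals: 3x - 4y + 4z = -37.
Both planes have normal n = (3, -4, 4), |n| = √41. Any point on the first plane is at distance |(-37) − (-16)|/|n| = 21/√41 from the second.

21/√41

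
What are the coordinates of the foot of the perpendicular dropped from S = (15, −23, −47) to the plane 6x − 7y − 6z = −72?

(-15, 12, -17)

n = (6, −7, −6), |n|² = 121, and n·S − (-72) = 605.
t = 605/121 = 5, so the foot is S − t·n = (15, −23, −47) − 5·(6, −7, −6) = (−15, 12, −17).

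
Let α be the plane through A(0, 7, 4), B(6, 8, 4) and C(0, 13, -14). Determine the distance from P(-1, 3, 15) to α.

AB = (6, 1, 0) and AC = (0, 6, -18), so a normal is n = AB × AC = (-18, 108, 36).
n = (-18, 108, 36); n·P − 900 = -18; |n| = 18√41; distance = 18/(18√41) = 1/√41.

√41/41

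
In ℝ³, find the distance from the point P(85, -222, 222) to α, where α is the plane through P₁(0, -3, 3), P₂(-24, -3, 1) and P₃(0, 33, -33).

P₁P₂ = (-24, 0, -2) and P₁P₃ = (0, 36, -36), so a normal is n = P₁P₂ × P₁P₃ = (72, -864, -864).
Then n·(85, -222, 222) - 0 = 6120.
|n| = √(5184 + 746496 + 746496) = 1224, so the distance is |6120|/1224 = 5.

5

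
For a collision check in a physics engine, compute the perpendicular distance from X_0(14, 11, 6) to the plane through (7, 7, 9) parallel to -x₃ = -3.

Parallel planes share the normal n = (0, 0, -1); since (7, 7, 9) lies on the plane, its equation is -x₃ = -9.
d = |(-1)·6 − (-9)| / √(0 + 0 + 1) = |3| / 1 = 3.

3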